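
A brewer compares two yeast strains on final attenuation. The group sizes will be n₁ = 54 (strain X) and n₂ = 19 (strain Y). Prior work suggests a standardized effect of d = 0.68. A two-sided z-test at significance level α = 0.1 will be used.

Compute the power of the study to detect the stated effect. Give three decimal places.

Power ≈ 0.817

Noncentrality parameter: λ = d / √(1/n₁ + 1/n₂) = 0.68 / √(1/54 + 1/19) = 2.5493
Two-sided α = 0.1 → critical value z_{0.05} = 1.645.
Power = Φ(λ − 1.645) + Φ(−λ − 1.645) = Φ(0.904) + Φ(-4.194) = 0.8171 + 0.0000 = 0.8171.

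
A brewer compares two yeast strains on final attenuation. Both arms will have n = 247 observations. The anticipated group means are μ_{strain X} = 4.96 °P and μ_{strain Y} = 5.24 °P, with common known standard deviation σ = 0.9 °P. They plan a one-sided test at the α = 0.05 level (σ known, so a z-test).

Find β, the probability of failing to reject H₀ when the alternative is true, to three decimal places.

β ≈ 0.035

Standardized effect: d = |μ_{strain X} − μ_{strain Y}| / σ = |4.96 − 5.24| / 0.9 = 0.3111
Noncentrality parameter: λ = d·√(n/2) = 0.3111 × √(247/2) = 3.4574
One-sided α = 0.05 → critical value z_{0.05} = 1.645.
Power = Φ(λ − 1.645) = Φ(1.813) = 0.9650.
Type II error: β = 1 − power = 1 − 0.9650 = 0.0350.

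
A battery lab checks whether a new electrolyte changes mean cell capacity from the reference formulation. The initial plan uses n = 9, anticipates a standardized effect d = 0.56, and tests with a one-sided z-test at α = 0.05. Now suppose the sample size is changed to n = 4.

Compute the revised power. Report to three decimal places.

Power ≈ 0.300

With n = 4: δ = d·√n = 0.56 × √4 = 1.1200. Critical value z_{0.05} = 1.645.
Revised power = Φ(δ − 1.645) = Φ(-0.525) = 0.2998.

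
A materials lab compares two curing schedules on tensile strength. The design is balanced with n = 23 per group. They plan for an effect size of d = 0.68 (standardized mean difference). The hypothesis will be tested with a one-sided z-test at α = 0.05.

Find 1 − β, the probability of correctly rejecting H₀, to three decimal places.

Noncentrality parameter: δ = d·√(n/2) = 0.68 × √(23/2) = 2.3060
Critical value for a one-sided test at α = 0.05: z_α = 1.645.
Power = Φ(δ − 1.645) = Φ(0.661) = 0.7457.

Power ≈ 0.746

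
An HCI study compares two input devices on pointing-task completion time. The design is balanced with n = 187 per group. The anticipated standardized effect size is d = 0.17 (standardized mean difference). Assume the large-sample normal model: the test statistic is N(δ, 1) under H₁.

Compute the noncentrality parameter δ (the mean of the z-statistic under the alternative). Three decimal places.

The noncentrality parameter scales effect size by the design's sample-size factor: δ = d·√(n/2) = 0.17 × √(187/2) = 1.6438

δ ≈ 1.644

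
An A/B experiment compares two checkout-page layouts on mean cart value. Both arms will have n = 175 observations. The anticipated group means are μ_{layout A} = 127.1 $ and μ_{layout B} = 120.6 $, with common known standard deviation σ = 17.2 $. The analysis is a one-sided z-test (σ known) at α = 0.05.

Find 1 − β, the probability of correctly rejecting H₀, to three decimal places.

Standardized effect: d = |μ_{layout A} − μ_{layout B}| / σ = |127.1 − 120.6| / 17.2 = 0.3779
Noncentrality parameter: δ = d·√(n/2) = 0.3779 × √(175/2) = 3.5350
Critical value for a one-sided test at α = 0.05: z_α = 1.645.
Power = Φ(δ − 1.645) = Φ(1.890) = 0.9706.

Power ≈ 0.971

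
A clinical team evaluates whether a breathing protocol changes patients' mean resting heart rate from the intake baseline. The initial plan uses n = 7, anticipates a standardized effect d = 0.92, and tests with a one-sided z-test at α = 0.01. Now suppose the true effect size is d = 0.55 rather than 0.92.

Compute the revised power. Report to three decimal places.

Power ≈ 0.192

With d = 0.55: δ = d·√n = 0.55 × √7 = 1.4552. Critical value z_{0.01} = 2.326.
Revised power = P(Z > 2.326 − δ) = Φ(-0.871) = 0.1918.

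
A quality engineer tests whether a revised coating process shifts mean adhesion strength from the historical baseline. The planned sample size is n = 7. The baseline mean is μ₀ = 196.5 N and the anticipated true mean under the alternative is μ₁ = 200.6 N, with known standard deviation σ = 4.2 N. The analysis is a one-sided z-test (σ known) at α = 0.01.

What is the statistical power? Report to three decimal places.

Standardized effect: d = |μ₁ − μ₀| / σ = |200.6 − 196.5| / 4.2 = 0.9762
Noncentrality parameter: λ = d·√n = 0.9762 × √7 = 2.5828
Critical value for a one-sided test at α = 0.01: z_α = 2.326.
Power = Φ(λ − 2.326) = Φ(0.256) = 0.6012.

Power ≈ 0.601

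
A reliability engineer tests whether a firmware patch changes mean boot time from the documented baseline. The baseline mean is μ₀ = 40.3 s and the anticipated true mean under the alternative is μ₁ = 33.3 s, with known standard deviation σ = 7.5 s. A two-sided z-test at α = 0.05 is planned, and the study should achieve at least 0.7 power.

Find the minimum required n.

n = 8

Standardized effect: d = |μ₁ − μ₀| / σ = |33.3 − 40.3| / 7.5 = 0.9333
Set Φ(δ − 1.960) = 0.7; then δ − 1.960 = Φ⁻¹(0.7) = 0.524, giving δ = 2.484.
(The Φ(−δ − z_{α/2}) term is vanishingly small for δ > 0 and is dropped in the standard sample-size formula.)
δ = d·√n ⇒ n = (δ/d)² = (2.484 / 0.9333)² = 7.09.
Rounding up, n = 8.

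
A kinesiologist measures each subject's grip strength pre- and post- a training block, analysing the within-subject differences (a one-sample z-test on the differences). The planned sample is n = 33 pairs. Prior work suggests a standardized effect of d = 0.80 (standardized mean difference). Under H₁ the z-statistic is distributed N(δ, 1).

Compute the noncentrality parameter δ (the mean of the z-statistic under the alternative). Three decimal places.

δ ≈ 4.596

δ = d·√n = 0.80 × √33 = 4.5957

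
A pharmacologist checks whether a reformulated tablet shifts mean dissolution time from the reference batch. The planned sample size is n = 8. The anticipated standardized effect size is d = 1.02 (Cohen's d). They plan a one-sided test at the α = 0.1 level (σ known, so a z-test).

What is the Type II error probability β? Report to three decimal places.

β ≈ 0.054

Noncentrality parameter: δ = d·√n = 1.02 × √8 = 2.8850
Critical value for a one-sided test at α = 0.1: z_α = 1.282.
Power = Φ(δ − 1.282) = Φ(1.603) = 0.9456.
Type II error: β = 1 − power = 1 − 0.9456 = 0.0544.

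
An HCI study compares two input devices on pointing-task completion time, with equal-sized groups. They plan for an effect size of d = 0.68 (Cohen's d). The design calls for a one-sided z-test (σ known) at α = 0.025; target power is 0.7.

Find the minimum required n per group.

For power 0.7 need Φ(δ − z_{0.025}) = 0.7, so δ = z_{0.025} + z_{0.30} = 1.960 + 0.524 = 2.484.
δ = d·√(n/2) ⇒ n = 2(δ/d)² = 2 × (2.484 / 0.68)² = 26.70.
Round up to the next whole unit.

n = 27 per group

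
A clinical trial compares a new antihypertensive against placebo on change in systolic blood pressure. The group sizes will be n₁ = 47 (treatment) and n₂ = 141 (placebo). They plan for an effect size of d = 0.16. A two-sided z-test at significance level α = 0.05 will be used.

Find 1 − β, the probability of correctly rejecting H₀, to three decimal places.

Power ≈ 0.158

Noncentrality parameter: δ = d / √(1/n₁ + 1/n₂) = 0.16 / √(1/47 + 1/141) = 0.9499
Two-sided α = 0.05 → critical value z_{0.025} = 1.960.
Power = Φ(δ − 1.960) + Φ(−δ − 1.960) = Φ(-1.010) + Φ(-2.910) = 0.1562 + 0.0018 = 0.1581.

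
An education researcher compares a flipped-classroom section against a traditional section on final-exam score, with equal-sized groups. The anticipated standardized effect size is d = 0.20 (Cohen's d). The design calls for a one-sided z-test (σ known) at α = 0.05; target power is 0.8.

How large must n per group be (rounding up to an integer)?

Set Φ(δ − 1.645) = 0.8; then δ − 1.645 = Φ⁻¹(0.8) = 0.842, giving δ = 2.486.
δ = d·√(n/2) ⇒ n = 2(δ/d)² = 2 × (2.486 / 0.20)² = 309.13.
Round up to the next whole unit.

n = 310 per group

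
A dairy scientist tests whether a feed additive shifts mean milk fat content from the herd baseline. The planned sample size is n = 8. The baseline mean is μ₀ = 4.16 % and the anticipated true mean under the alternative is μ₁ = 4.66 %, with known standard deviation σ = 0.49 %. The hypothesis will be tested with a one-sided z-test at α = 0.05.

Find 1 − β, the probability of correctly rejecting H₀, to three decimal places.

Power ≈ 0.893

Standardized effect: d = |μ₁ − μ₀| / σ = |4.66 − 4.16| / 0.49 = 1.0204
Noncentrality parameter: δ = d·√n = 1.0204 × √8 = 2.8862
One-sided α = 0.05 → critical value z_{0.05} = 1.645.
Power = P(Z > 1.645 − δ) = Φ(1.241) = 0.8928.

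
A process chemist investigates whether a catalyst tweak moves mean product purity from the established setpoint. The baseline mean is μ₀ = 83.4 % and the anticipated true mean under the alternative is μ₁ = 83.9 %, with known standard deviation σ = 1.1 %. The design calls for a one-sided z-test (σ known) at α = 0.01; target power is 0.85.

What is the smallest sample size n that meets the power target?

Standardized effect: d = |μ₁ − μ₀| / σ = |83.9 − 83.4| / 1.1 = 0.4545
For power 0.85 need Φ(δ − z_{0.01}) = 0.85, so δ = z_{0.01} + z_{0.15} = 2.326 + 1.036 = 3.363.
δ = d·√n ⇒ n = (δ/d)² = (3.363 / 0.4545)² = 54.73.
Round up to the next whole unit.

n = 55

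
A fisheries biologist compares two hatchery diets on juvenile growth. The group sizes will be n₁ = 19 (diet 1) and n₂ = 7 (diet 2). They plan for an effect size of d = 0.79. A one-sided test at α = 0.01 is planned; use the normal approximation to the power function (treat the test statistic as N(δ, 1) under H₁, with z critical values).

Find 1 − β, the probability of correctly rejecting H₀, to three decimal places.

Noncentrality parameter: δ = d / √(1/n₁ + 1/n₂) = 0.79 / √(1/19 + 1/7) = 1.7868
One-sided α = 0.01 → critical value z_{0.01} = 2.326.
Power = Φ(δ − 2.326) = Φ(-0.540) = 0.2947.

Power ≈ 0.295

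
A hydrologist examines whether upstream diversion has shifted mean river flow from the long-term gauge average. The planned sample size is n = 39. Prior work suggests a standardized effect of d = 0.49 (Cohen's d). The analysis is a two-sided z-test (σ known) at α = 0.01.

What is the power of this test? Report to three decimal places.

Noncentrality parameter: δ = d·√n = 0.49 × √39 = 3.0600
Critical value for a two-sided test at α = 0.01: z_{α/2} = 2.576.
Power = Φ(δ − 2.576) + Φ(−δ − 2.576) = Φ(0.484) + Φ(-5.636) = 0.6859 + 0.0000 = 0.6859.

Power ≈ 0.686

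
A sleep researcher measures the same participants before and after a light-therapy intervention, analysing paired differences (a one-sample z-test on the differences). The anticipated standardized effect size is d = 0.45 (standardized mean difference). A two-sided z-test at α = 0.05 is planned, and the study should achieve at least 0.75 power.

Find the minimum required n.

Set Φ(δ − 1.960) = 0.75; then δ − 1.960 = Φ⁻¹(0.75) = 0.674, giving δ = 2.634.
(The Φ(−δ − z_{α/2}) term is vanishingly small for δ > 0 and is dropped in the standard sample-size formula.)
δ = d·√n ⇒ n = (δ/d)² = (2.634 / 0.45)² = 34.27.
Rounding up, n = 35.

n = 35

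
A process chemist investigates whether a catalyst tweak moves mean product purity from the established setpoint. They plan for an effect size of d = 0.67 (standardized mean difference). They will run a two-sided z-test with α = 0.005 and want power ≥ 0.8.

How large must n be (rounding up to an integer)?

For power 0.8 need Φ(δ − z_{0.0025}) = 0.8, so δ = z_{0.0025} + z_{0.20} = 2.807 + 0.842 = 3.649.
(The Φ(−δ − z_{α/2}) term is vanishingly small for δ > 0 and is dropped in the standard sample-size formula.)
δ = d·√n ⇒ n = (δ/d)² = (3.649 / 0.67)² = 29.66.
Rounding up, n = 30.

n = 30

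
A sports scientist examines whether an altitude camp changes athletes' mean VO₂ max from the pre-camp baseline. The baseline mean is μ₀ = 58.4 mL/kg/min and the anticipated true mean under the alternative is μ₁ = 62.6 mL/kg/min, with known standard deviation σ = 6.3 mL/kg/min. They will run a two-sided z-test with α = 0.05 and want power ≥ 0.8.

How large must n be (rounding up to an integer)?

Standardized effect: d = |μ₁ − μ₀| / σ = |62.6 − 58.4| / 6.3 = 0.6667
Set Φ(δ − 1.960) = 0.8; then δ − 1.960 = Φ⁻¹(0.8) = 0.842, giving δ = 2.802.
(The Φ(−δ − z_{α/2}) term is vanishingly small for δ > 0 and is dropped in the standard sample-size formula.)
δ = d·√n ⇒ n = (δ/d)² = (2.802 / 0.6667)² = 17.66.
Round up to the next whole unit.

n = 18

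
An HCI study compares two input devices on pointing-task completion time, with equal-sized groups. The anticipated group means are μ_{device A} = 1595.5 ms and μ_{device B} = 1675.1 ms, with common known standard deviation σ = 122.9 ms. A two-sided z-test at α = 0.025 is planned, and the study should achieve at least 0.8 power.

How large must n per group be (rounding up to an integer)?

n = 46 per group

Standardized effect: d = |μ_{device A} − μ_{device B}| / σ = |1595.5 − 1675.1| / 122.9 = 0.6477
For power 0.8 need Φ(δ − z_{0.0125}) = 0.8, so δ = z_{0.0125} + z_{0.20} = 2.241 + 0.842 = 3.083.
(The Φ(−δ − z_{α/2}) term is vanishingly small for δ > 0 and is dropped in the standard sample-size formula.)
δ = d·√(n/2) ⇒ n = 2(δ/d)² = 2 × (3.083 / 0.6477)² = 45.32.
Round up to the next whole unit.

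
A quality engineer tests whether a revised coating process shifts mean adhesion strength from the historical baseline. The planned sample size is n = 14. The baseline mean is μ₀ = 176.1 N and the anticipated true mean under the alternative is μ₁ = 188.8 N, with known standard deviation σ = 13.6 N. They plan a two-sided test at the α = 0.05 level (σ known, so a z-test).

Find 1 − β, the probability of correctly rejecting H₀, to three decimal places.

Standardized effect: d = |μ₁ − μ₀| / σ = |188.8 − 176.1| / 13.6 = 0.9338
Noncentrality parameter: δ = d·√n = 0.9338 × √14 = 3.4940
Critical value for a two-sided test at α = 0.05: z_{α/2} = 1.960.
Power = Φ(δ − 1.960) + Φ(−δ − 1.960) = Φ(1.534) + Φ(-5.454) = 0.9375 + 0.0000 = 0.9375.

Power ≈ 0.937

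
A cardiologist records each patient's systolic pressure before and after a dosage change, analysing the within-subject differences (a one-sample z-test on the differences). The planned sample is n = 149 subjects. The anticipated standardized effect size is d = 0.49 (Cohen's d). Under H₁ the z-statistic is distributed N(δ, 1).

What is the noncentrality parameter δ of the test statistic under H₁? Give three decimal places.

δ ≈ 5.981

The noncentrality parameter scales effect size by the design's sample-size factor: δ = d·√n = 0.49 × √149 = 5.9812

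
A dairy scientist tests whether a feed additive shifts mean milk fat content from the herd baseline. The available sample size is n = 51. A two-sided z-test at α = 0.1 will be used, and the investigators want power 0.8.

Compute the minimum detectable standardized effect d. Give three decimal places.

d ≈ 0.348

Required noncentrality: δ = z_{0.05} + z_{0.20} = 1.645 + 0.842 = 2.486.
(Lower-tail contribution to power is negligible for δ > 0.)
δ = d·√n ⇒ d = δ/√n = 2.486/√51 = 0.3482.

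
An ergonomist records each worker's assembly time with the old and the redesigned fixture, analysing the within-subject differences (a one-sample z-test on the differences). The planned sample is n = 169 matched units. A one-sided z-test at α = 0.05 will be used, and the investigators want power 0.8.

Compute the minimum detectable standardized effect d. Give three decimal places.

Required noncentrality: δ = z_{0.05} + z_{0.20} = 1.645 + 0.842 = 2.486.
δ = d·√n ⇒ d = δ/√n = 2.486/√169 = 0.1913.

d ≈ 0.191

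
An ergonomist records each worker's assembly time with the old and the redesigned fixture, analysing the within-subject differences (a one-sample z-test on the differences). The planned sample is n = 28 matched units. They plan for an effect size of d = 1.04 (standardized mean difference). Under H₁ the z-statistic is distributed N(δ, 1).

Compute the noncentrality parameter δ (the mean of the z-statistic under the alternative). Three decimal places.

δ = d·√n = 1.04 × √28 = 5.5032

δ ≈ 5.503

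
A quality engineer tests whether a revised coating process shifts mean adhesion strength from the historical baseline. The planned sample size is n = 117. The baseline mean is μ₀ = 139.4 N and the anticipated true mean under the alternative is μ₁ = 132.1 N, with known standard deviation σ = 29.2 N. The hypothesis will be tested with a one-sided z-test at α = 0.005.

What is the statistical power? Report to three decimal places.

Standardized effect: d = |μ₁ − μ₀| / σ = |132.1 − 139.4| / 29.2 = 0.2500
Noncentrality parameter: δ = d·√n = 0.2500 × √117 = 2.7042
One-sided α = 0.005 → critical value z_{0.005} = 2.576.
Power = P(Z > 2.576 − δ) = Φ(0.128) = 0.5511.

Power ≈ 0.551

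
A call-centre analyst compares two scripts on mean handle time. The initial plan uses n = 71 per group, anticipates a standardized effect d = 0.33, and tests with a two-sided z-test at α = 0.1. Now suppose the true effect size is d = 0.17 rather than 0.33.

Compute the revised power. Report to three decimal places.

With d = 0.17: δ = d·√(n/2) = 0.17 × √(71/2) = 1.0129. Critical value z_{0.05} = 1.645.
Revised power = Φ(δ − 1.645) + Φ(−δ − 1.645) = Φ(-0.632) + Φ(-2.658) = 0.2637 + 0.0039 = 0.2676.

Power ≈ 0.268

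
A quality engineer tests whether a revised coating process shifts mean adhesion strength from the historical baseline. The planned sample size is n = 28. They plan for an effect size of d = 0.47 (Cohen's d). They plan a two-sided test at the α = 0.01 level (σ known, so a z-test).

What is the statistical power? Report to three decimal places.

Noncentrality parameter: δ = d·√n = 0.47 × √28 = 2.4870
Two-sided α = 0.01 → critical value z_{0.005} = 2.576.
Power = Φ(δ − 2.576) + Φ(−δ − 2.576) = Φ(-0.089) + Φ(-5.063) = 0.4646 + 0.0000 = 0.4646.

Power ≈ 0.465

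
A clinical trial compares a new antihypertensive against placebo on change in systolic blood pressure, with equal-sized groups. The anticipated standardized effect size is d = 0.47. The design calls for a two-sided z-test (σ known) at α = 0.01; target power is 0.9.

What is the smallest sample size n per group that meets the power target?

n = 135 per group

For power 0.9 need Φ(δ − z_{0.005}) = 0.9, so δ = z_{0.005} + z_{0.10} = 2.576 + 1.282 = 3.857.
(The Φ(−δ − z_{α/2}) term is vanishingly small for δ > 0 and is dropped in the standard sample-size formula.)
δ = d·√(n/2) ⇒ n = 2(δ/d)² = 2 × (3.857 / 0.47)² = 134.72.
Rounding up, n = 135 per group.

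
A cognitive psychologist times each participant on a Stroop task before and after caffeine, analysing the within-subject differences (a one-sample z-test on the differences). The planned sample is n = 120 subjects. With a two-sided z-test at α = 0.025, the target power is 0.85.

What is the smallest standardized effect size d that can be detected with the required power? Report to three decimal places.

Need Φ(δ − 2.241) = 0.85, so δ = 2.241 + 1.036 = 3.278.
(Lower-tail contribution to power is negligible for δ > 0.)
δ = d·√n ⇒ d = δ/√n = 3.278/√120 = 0.2992.

d ≈ 0.299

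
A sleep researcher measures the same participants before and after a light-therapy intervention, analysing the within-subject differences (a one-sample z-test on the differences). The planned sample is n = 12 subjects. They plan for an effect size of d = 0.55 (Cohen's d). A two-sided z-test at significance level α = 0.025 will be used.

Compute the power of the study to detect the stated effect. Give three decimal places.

Noncentrality parameter: δ = d·√n = 0.55 × √12 = 1.9053
Critical value for a two-sided test at α = 0.025: z_{α/2} = 2.241.
Power = Φ(δ − 2.241) + Φ(−δ − 2.241) = Φ(-0.336) + Φ(-4.147) = 0.3684 + 0.0000 = 0.3684.

Power ≈ 0.368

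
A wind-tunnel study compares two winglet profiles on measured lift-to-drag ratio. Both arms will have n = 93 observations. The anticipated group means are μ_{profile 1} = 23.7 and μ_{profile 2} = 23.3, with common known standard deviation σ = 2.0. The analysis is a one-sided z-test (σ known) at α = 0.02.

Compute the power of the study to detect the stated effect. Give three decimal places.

Power ≈ 0.245

Standardized effect: d = |μ_{profile 1} − μ_{profile 2}| / σ = |23.7 − 23.3| / 2.0 = 0.2000
Noncentrality parameter: λ = d·√(n/2) = 0.2000 × √(93/2) = 1.3638
One-sided α = 0.02 → critical value z_{0.02} = 2.054.
Power = P(Z > 2.054 − λ) = Φ(-0.690) = 0.2451.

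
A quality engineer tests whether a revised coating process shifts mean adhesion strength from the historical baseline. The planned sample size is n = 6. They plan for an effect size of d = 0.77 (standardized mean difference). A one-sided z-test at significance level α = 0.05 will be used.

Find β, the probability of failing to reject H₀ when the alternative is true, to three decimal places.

Noncentrality parameter: λ = d·√n = 0.77 × √6 = 1.8861
Critical value for a one-sided test at α = 0.05: z_α = 1.645.
Power = Φ(λ − 1.645) = Φ(0.241) = 0.5953.
Type II error: β = 1 − power = 1 − 0.5953 = 0.4047.

β ≈ 0.405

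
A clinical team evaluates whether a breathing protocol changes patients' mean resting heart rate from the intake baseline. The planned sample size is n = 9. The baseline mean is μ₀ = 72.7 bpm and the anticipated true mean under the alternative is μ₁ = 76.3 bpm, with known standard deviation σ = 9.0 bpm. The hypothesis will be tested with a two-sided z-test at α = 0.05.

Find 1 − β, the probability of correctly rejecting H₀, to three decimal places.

Power ≈ 0.224

Standardized effect: d = |μ₁ − μ₀| / σ = |76.3 − 72.7| / 9.0 = 0.4000
Noncentrality parameter: δ = d·√n = 0.4000 × √9 = 1.2000
Two-sided α = 0.05 → critical value z_{0.025} = 1.960.
Power = Φ(δ − 1.960) + Φ(−δ − 1.960) = Φ(-0.760) + Φ(-3.160) = 0.2236 + 0.0008 = 0.2244.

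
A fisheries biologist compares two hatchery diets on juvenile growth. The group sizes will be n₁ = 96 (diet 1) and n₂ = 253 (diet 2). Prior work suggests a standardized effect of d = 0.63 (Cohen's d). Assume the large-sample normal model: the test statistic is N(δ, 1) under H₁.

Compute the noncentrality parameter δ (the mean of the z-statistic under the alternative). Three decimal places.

δ = d / √(1/n₁ + 1/n₂) = 0.63 / √(1/96 + 1/253) = 5.2556

δ ≈ 5.256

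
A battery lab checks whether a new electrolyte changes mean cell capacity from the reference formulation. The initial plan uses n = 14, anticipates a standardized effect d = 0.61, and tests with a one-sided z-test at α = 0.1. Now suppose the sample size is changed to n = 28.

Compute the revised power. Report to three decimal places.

Power ≈ 0.974

With n = 28: δ = d·√n = 0.61 × √28 = 3.2278. Critical value z_{0.1} = 1.282.
Revised power = P(Z > 1.282 − δ) = Φ(1.946) = 0.9742.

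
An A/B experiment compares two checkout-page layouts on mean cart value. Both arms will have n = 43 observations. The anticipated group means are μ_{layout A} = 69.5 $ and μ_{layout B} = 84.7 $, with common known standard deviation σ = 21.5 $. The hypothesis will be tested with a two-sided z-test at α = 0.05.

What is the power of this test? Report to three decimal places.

Power ≈ 0.906

Standardized effect: d = |μ_{layout A} − μ_{layout B}| / σ = |69.5 − 84.7| / 21.5 = 0.7070
Noncentrality parameter: δ = d·√(n/2) = 0.7070 × √(43/2) = 3.2781
Critical value for a two-sided test at α = 0.05: z_{α/2} = 1.960.
Power = Φ(δ − 1.960) + Φ(−δ − 1.960) = Φ(1.318) + Φ(-5.238) = 0.9063 + 0.0000 = 0.9063.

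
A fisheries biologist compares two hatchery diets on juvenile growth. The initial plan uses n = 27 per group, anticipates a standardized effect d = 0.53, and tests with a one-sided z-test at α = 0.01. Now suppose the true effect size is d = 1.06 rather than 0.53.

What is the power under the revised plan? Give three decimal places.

With d = 1.06: δ = d·√(n/2) = 1.06 × √(27/2) = 3.8947. Critical value z_{0.01} = 2.326.
Revised power = P(Z > 2.326 − δ) = Φ(1.568) = 0.9416.

Power ≈ 0.942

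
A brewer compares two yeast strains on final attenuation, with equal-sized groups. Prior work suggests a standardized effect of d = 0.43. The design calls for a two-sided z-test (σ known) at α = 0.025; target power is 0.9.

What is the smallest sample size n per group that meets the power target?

n = 135 per group

Set Φ(δ − 2.241) = 0.9; then δ − 2.241 = Φ⁻¹(0.9) = 1.282, giving δ = 3.523.
(Ignoring the negligible lower-tail rejection probability gives the usual closed-form inversion.)
δ = d·√(n/2) ⇒ n = 2(δ/d)² = 2 × (3.523 / 0.43)² = 134.25.
Round up to the next whole unit.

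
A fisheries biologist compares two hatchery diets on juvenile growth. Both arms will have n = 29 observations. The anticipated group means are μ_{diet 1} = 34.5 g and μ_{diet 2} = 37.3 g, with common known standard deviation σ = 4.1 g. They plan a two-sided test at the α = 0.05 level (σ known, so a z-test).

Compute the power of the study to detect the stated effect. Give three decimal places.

Power ≈ 0.739

Standardized effect: d = |μ_{diet 1} − μ_{diet 2}| / σ = |34.5 − 37.3| / 4.1 = 0.6829
Noncentrality parameter: δ = d·√(n/2) = 0.6829 × √(29/2) = 2.6005
Critical value for a two-sided test at α = 0.05: z_{α/2} = 1.960.
Power = Φ(δ − 1.960) + Φ(−δ − 1.960) = Φ(0.641) + Φ(-4.560) = 0.7391 + 0.0000 = 0.7391.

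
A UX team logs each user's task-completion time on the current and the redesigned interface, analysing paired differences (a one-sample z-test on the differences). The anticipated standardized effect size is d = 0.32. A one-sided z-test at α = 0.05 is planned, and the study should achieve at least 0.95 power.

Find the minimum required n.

Set Φ(δ − 1.645) = 0.95; then δ − 1.645 = Φ⁻¹(0.95) = 1.645, giving δ = 3.290.
δ = d·√n ⇒ n = (δ/d)² = (3.290 / 0.32)² = 105.69.
Rounding up, n = 106.

n = 106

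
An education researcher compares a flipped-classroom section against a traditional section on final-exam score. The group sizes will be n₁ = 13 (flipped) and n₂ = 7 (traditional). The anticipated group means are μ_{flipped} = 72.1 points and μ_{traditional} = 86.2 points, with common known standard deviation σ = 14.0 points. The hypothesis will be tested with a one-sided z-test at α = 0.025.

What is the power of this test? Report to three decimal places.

Standardized effect: d = |μ_{flipped} − μ_{traditional}| / σ = |72.1 − 86.2| / 14.0 = 1.0071
Noncentrality parameter: δ = d / √(1/n₁ + 1/n₂) = 1.0071 / √(1/13 + 1/7) = 2.1483
One-sided α = 0.025 → critical value z_{0.025} = 1.960.
Power = P(Z > 1.960 − δ) = Φ(0.188) = 0.5747.

Power ≈ 0.575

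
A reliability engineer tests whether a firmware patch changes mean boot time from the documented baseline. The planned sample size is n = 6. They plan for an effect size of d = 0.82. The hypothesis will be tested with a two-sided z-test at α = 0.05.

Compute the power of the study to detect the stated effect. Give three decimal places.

Noncentrality parameter: δ = d·√n = 0.82 × √6 = 2.0086
Two-sided α = 0.05 → critical value z_{0.025} = 1.960.
Power = Φ(δ − 1.960) + Φ(−δ − 1.960) = Φ(0.049) + Φ(-3.969) = 0.5194 + 0.0000 = 0.5194.

Power ≈ 0.519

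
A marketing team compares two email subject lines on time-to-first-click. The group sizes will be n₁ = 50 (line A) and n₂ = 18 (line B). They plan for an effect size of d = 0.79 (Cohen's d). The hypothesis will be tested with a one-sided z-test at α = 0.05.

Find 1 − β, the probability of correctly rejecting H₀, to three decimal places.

Noncentrality parameter: δ = d / √(1/n₁ + 1/n₂) = 0.79 / √(1/50 + 1/18) = 2.8740
Critical value for a one-sided test at α = 0.05: z_α = 1.645.
Power = P(Z > 1.645 − δ) = Φ(1.229) = 0.8905.

Power ≈ 0.891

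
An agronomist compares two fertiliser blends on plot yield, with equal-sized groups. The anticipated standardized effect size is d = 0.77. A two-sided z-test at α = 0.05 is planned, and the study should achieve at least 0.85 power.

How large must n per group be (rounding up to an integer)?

Set Φ(δ − 1.960) = 0.85; then δ − 1.960 = Φ⁻¹(0.85) = 1.036, giving δ = 2.996.
(The Φ(−δ − z_{α/2}) term is vanishingly small for δ > 0 and is dropped in the standard sample-size formula.)
δ = d·√(n/2) ⇒ n = 2(δ/d)² = 2 × (2.996 / 0.77)² = 30.29.
Rounding up, n = 31 per group.

n = 31 per group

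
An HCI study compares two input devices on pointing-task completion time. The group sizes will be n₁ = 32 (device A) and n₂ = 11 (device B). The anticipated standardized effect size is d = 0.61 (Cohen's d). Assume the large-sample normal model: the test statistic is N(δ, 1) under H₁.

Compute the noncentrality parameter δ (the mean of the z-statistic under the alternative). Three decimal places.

δ ≈ 1.745

The noncentrality parameter scales effect size by the design's sample-size factor: δ = d / √(1/n₁ + 1/n₂) = 0.61 / √(1/32 + 1/11) = 1.7453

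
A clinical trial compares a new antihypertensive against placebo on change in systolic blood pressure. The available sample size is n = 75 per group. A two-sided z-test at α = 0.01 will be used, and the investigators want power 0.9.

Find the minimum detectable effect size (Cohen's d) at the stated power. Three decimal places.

d ≈ 0.630

Need Φ(δ − 2.576) = 0.9, so δ = 2.576 + 1.282 = 3.857.
(Lower-tail contribution to power is negligible for δ > 0.)
δ = d·√(n/2) ⇒ d = δ/√(n/2) = 3.857/√(75/2) = 0.6299.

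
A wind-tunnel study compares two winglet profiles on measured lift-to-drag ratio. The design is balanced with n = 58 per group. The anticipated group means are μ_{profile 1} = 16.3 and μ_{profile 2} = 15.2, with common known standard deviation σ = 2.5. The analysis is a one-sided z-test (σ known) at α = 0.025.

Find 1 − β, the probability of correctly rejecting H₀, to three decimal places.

Power ≈ 0.659

Standardized effect: d = |μ_{profile 1} − μ_{profile 2}| / σ = |16.3 − 15.2| / 2.5 = 0.4400
Noncentrality parameter: δ = d·√(n/2) = 0.4400 × √(58/2) = 2.3695
Critical value for a one-sided test at α = 0.025: z_α = 1.960.
Power = P(Z > 1.960 − δ) = Φ(0.410) = 0.6589.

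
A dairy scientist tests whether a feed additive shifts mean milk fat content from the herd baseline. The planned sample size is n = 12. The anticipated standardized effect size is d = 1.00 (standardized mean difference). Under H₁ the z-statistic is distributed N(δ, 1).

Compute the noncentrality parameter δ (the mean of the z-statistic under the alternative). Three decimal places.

The noncentrality parameter scales effect size by the design's sample-size factor: δ = d·√n = 1.00 × √12 = 3.4641

δ ≈ 3.464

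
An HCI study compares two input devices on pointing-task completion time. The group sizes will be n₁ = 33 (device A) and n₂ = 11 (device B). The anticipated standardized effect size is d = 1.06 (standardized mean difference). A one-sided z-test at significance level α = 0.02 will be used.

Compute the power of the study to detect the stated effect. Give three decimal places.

Noncentrality parameter: δ = d / √(1/n₁ + 1/n₂) = 1.06 / √(1/33 + 1/11) = 3.0446
One-sided α = 0.02 → critical value z_{0.02} = 2.054.
Power = Φ(δ − 2.054) = Φ(0.991) = 0.8391.

Power ≈ 0.839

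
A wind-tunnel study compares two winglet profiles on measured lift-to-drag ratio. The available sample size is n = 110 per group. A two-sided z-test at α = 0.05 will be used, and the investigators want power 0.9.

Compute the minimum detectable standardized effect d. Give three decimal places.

Required noncentrality: δ = z_{0.025} + z_{0.10} = 1.960 + 1.282 = 3.242.
(Lower-tail contribution to power is negligible for δ > 0.)
δ = d·√(n/2) ⇒ d = δ/√(n/2) = 3.242/√(110/2) = 0.4371.

d ≈ 0.437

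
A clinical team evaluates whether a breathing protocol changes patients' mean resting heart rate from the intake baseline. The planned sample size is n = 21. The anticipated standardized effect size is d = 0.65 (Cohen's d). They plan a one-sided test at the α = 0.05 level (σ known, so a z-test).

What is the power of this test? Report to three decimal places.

Noncentrality parameter: δ = d·√n = 0.65 × √21 = 2.9787
Critical value for a one-sided test at α = 0.05: z_α = 1.645.
Power = Φ(δ − 1.645) = Φ(1.334) = 0.9089.

Power ≈ 0.909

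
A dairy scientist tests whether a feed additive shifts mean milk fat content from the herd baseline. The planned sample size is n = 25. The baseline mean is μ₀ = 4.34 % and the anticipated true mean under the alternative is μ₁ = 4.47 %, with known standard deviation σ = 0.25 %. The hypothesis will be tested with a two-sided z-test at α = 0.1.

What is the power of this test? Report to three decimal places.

Standardized effect: d = |μ₁ − μ₀| / σ = |4.47 − 4.34| / 0.25 = 0.5200
Noncentrality parameter: δ = d·√n = 0.5200 × √25 = 2.6000
Critical value for a two-sided test at α = 0.1: z_{α/2} = 1.645.
Power = Φ(δ − 1.645) + Φ(−δ − 1.645) = Φ(0.955) + Φ(-4.245) = 0.8302 + 0.0000 = 0.8303.

Power ≈ 0.830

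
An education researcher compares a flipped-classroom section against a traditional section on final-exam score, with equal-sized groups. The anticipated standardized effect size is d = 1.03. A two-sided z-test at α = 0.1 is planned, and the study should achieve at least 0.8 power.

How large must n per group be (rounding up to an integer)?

For power 0.8 need Φ(δ − z_{0.05}) = 0.8, so δ = z_{0.05} + z_{0.20} = 1.645 + 0.842 = 2.486.
(The Φ(−δ − z_{α/2}) term is vanishingly small for δ > 0 and is dropped in the standard sample-size formula.)
δ = d·√(n/2) ⇒ n = 2(δ/d)² = 2 × (2.486 / 1.03)² = 11.66.
Round up to the next whole unit.

n = 12 per group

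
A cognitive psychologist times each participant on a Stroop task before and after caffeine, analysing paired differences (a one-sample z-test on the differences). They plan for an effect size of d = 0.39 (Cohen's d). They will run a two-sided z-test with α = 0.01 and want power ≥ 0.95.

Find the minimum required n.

n = 118

For power 0.95 need Φ(δ − z_{0.005}) = 0.95, so δ = z_{0.005} + z_{0.05} = 2.576 + 1.645 = 4.221.
(The Φ(−δ − z_{α/2}) term is vanishingly small for δ > 0 and is dropped in the standard sample-size formula.)
δ = d·√n ⇒ n = (δ/d)² = (4.221 / 0.39)² = 117.12.
Rounding up, n = 118.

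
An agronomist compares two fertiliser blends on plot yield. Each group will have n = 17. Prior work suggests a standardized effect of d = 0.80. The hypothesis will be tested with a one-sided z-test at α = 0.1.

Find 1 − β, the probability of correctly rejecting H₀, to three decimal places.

Noncentrality parameter: δ = d·√(n/2) = 0.80 × √(17/2) = 2.3324
One-sided α = 0.1 → critical value z_{0.1} = 1.282.
Power = Φ(δ − 1.282) = Φ(1.051) = 0.8533.

Power ≈ 0.853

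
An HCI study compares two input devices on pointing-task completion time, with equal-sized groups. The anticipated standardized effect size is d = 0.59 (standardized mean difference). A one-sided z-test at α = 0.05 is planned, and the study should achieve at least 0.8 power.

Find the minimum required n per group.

Set Φ(δ − 1.645) = 0.8; then δ − 1.645 = Φ⁻¹(0.8) = 0.842, giving δ = 2.486.
δ = d·√(n/2) ⇒ n = 2(δ/d)² = 2 × (2.486 / 0.59)² = 35.52.
Rounding up, n = 36 per group.

n = 36 per group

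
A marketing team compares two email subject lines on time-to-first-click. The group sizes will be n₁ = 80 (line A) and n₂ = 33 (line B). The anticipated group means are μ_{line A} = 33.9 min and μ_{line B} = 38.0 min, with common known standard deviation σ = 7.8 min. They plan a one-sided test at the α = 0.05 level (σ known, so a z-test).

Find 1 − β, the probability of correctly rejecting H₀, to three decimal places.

Power ≈ 0.815

Standardized effect: d = |μ_{line A} − μ_{line B}| / σ = |33.9 − 38.0| / 7.8 = 0.5256
Noncentrality parameter: δ = d / √(1/n₁ + 1/n₂) = 0.5256 / √(1/80 + 1/33) = 2.5407
One-sided α = 0.05 → critical value z_{0.05} = 1.645.
Power = P(Z > 1.645 − δ) = Φ(0.896) = 0.8148.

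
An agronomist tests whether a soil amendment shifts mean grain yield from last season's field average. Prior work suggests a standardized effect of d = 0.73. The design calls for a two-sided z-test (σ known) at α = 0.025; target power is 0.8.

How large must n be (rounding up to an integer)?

For power 0.8 need Φ(δ − z_{0.0125}) = 0.8, so δ = z_{0.0125} + z_{0.20} = 2.241 + 0.842 = 3.083.
(Ignoring the negligible lower-tail rejection probability gives the usual closed-form inversion.)
δ = d·√n ⇒ n = (δ/d)² = (3.083 / 0.73)² = 17.84.
Rounding up, n = 18.

n = 18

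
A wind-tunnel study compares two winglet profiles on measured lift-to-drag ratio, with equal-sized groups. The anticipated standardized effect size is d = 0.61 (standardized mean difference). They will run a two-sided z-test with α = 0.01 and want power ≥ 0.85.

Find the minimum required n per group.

Set Φ(δ − 2.576) = 0.85; then δ − 2.576 = Φ⁻¹(0.85) = 1.036, giving δ = 3.612.
(The Φ(−δ − z_{α/2}) term is vanishingly small for δ > 0 and is dropped in the standard sample-size formula.)
δ = d·√(n/2) ⇒ n = 2(δ/d)² = 2 × (3.612 / 0.61)² = 70.13.
Rounding up, n = 71 per group.

n = 71 per group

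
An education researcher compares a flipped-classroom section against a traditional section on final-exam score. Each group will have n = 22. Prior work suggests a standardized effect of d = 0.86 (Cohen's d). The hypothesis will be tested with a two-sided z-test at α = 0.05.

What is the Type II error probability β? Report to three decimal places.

β ≈ 0.186

Noncentrality parameter: δ = d·√(n/2) = 0.86 × √(22/2) = 2.8523
Two-sided α = 0.05 → critical value z_{0.025} = 1.960.
Power = Φ(δ − 1.960) + Φ(−δ − 1.960) = Φ(0.892) + Φ(-4.812) = 0.8139 + 0.0000 = 0.8139.
Type II error: β = 1 − power = 1 − 0.8139 = 0.1861.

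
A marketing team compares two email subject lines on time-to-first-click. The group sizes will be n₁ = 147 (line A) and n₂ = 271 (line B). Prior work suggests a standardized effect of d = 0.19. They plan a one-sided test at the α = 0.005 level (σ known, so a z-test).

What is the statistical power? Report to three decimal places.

Noncentrality parameter: δ = d / √(1/n₁ + 1/n₂) = 0.19 / √(1/147 + 1/271) = 1.8548
One-sided α = 0.005 → critical value z_{0.005} = 2.576.
Power = P(Z > 2.576 − δ) = Φ(-0.721) = 0.2355.

Power ≈ 0.235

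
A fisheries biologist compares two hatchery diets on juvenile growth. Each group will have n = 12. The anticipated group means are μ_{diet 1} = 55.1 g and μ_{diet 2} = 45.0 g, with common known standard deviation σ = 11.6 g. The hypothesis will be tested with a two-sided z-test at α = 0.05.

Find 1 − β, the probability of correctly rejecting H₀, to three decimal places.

Power ≈ 0.569

Standardized effect: d = |μ_{diet 1} − μ_{diet 2}| / σ = |55.1 − 45.0| / 11.6 = 0.8707
Noncentrality parameter: δ = d·√(n/2) = 0.8707 × √(12/2) = 2.1327
Critical value for a two-sided test at α = 0.05: z_{α/2} = 1.960.
Power = Φ(δ − 1.960) + Φ(−δ − 1.960) = Φ(0.173) + Φ(-4.093) = 0.5686 + 0.0000 = 0.5686.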